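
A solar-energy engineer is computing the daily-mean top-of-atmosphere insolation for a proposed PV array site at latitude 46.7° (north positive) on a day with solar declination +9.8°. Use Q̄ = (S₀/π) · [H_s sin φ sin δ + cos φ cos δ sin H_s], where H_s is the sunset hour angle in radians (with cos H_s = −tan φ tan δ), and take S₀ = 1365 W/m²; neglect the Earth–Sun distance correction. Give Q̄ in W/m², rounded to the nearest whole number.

383 W/m²

cos H_s = −tan(46.7°) · tan(9.8°) = -0.1833, so H_s = arccos(-0.1833) = 100.56°. In radians, H_s = 1.7551.
H_s sin φ sin δ = 1.7551 × 0.7278 × 0.1702 = 0.2174.
cos φ cos δ sin H_s = 0.6858 × 0.9854 × 0.9831 = 0.6644.
Q̄ = (1365/π) × (0.2174 + 0.6644) = 434.49 × 0.8818 = 383.13 W/m².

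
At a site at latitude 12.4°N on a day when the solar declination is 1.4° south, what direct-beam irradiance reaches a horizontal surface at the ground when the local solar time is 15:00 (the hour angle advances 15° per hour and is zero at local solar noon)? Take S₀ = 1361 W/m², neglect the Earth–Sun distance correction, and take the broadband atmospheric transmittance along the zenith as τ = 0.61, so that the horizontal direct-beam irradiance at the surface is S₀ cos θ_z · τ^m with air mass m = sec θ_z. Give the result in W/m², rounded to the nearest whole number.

Hour angle H = 15° × (15 − 12) = 45.00°.
cos θ_z = sin φ sin δ + cos φ cos δ cos H = (0.2147)(-0.0244) + (0.9767)(0.9997)(0.7071) = 0.6852.
Air mass m = 1/cos θ_z = 1/0.6852 = 1.459; τ^m = 0.61^1.459 = 0.4862.
Surface direct beam = 1361 × 0.6852 × 0.4862 = 453.41 W/m².

453 W/m²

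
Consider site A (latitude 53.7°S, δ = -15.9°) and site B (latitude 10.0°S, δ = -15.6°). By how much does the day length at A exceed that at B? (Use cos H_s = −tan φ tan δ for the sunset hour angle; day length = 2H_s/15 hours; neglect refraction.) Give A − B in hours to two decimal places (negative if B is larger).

A: H_s = arccos(−tan -53.7° · tan -15.9°) = 112.82°, so 2H_s/15 = 15.0427 h.
B: H_s = arccos(−tan -10.0° · tan -15.6°) = 92.82°, so 2H_s/15 = 12.3760 h.
A − B = 15.0427 − 12.3760 = 2.6667 h.

+2.67 h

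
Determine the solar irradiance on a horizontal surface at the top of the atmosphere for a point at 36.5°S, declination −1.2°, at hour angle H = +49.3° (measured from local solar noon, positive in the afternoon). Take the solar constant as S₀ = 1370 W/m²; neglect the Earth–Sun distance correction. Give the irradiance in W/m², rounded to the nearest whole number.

735 W/m²

cos θ_z = sin(-36.5°) sin(-1.2°) + cos(-36.5°) cos(-1.2°) cos(49.30°) = 0.0125 + 0.5241 = 0.5366.
Top-of-atmosphere irradiance = S₀ cos θ_z = 1370 × 0.5366 = 735.14 W/m².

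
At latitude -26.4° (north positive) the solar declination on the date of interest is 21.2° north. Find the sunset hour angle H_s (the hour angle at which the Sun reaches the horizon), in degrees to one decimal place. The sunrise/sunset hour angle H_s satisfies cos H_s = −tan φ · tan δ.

78.9°

−tan φ tan δ = −(-0.4964)(0.3879) = 0.1926; H_s = arccos(0.1926) = 78.90°.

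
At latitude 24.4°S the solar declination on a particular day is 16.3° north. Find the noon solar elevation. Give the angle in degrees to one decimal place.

49.3°

At local solar noon the hour angle is zero, so the elevation is 90° − |φ − δ| = 90° − |-24.4° − (16.3°)| = 90° − 40.7° = 49.3°.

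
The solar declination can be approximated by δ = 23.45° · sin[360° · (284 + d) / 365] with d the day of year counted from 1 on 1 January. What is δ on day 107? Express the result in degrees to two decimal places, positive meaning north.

360 × (284 + 107) / 365 = 385.644°; sin(385.644°) = 0.4328.
δ = 23.45 × 0.4328 = 10.149° ≈ +10.15°.

+10.15°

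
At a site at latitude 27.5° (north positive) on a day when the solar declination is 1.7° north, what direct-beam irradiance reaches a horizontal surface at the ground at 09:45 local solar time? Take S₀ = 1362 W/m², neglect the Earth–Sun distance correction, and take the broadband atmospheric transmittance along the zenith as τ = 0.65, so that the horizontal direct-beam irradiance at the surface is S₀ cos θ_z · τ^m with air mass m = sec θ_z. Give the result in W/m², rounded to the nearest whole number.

Hour angle H = 15° × (9.75 − 12) = -33.75°.
cos θ_z = sin(27.5°) sin(1.7°) + cos(27.5°) cos(1.7°) cos(-33.75°) = 0.0137 + 0.7372 = 0.7509.
Air mass m = 1/cos θ_z = 1/0.7509 = 1.332; τ^m = 0.65^1.332 = 0.5634.
Surface direct beam = 1362 × 0.7509 × 0.5634 = 576.20 W/m².

576 W/m²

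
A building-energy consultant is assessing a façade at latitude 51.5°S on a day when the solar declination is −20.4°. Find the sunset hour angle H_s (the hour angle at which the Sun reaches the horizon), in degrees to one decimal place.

117.9°

−tan φ tan δ = −(-1.2572)(-0.3719) = -0.4676; H_s = arccos(-0.4676) = 117.88°.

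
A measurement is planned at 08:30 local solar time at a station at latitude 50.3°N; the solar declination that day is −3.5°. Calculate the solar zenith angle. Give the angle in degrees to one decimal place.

Hour angle H = 15° × (8.5 − 12) = -52.50°.
With φ = 50.3°, δ = -3.5°, H = -52.50°: sin φ sin δ = -0.0470, cos φ cos δ cos H = 0.3881, so cos θ_z = 0.3411.
θ_z = arccos(0.3411) = 70.06°.

70.1°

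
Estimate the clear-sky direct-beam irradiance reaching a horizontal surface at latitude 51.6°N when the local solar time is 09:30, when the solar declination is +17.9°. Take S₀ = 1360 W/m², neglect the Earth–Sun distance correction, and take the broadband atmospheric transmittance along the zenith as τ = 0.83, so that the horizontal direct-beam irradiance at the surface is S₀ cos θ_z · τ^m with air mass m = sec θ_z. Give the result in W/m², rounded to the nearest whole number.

742 W/m²

Hour angle H = 15° × (9.5 − 12) = -37.50°.
cos θ_z = sin φ sin δ + cos φ cos δ cos H = (0.7837)(0.3074) + (0.6211)(0.9516)(0.7934) = 0.7098.
Air mass m = 1/cos θ_z = 1/0.7098 = 1.409; τ^m = 0.83^1.409 = 0.7691.
Surface direct beam = 1360 × 0.7098 × 0.7691 = 742.43 W/m².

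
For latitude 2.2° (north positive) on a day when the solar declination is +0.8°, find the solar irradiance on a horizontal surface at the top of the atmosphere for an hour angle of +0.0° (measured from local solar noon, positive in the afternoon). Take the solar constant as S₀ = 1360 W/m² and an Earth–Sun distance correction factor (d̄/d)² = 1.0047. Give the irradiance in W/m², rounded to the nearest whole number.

With φ = 2.2°, δ = 0.8°, H = 0.00°: sin φ sin δ = 0.0005, cos φ cos δ cos H = 0.9992, so cos θ_z = 0.9997.
Top-of-atmosphere irradiance = S₀ (d̄/d)² cos θ_z = 1360 × 1.0047 × 0.9997 = 1365.98 W/m².

1366 W/m²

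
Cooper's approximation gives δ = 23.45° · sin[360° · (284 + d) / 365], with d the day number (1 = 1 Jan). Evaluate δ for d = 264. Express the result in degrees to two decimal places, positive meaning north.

-0.20°

360 × (284 + 264) / 365 = 540.493°; sin(540.493°) = -0.0086.
δ = 23.45 × -0.0086 = -0.202° ≈ -0.20°.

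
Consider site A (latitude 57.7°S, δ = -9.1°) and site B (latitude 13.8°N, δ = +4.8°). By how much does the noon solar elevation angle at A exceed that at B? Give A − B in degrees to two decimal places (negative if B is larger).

-39.60°

A: 90° − |-57.7 − (-9.1)| = 41.40°.
B: 90° − |13.8 − (4.8)| = 81.00°.
A − B = 41.40 − 81.00 = -39.60°.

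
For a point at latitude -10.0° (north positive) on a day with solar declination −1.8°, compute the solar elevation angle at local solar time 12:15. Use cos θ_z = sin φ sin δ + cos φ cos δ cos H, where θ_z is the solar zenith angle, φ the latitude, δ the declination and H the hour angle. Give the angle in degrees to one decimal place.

Hour angle H = 15° × (12.25 − 12) = 3.75°.
cos θ_z = sin(-10.0°) sin(-1.8°) + cos(-10.0°) cos(-1.8°) cos(3.75°) = 0.0055 + 0.9822 = 0.9877.
θ_z = arccos(0.9877) = 9.00°, so the elevation is 90° − 9.00° = 81.00°.

81.0°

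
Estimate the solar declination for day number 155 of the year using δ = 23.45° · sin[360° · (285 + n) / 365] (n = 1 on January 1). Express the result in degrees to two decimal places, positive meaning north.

+22.54°

360 × (285 + 155) / 365 = 433.973°; sin(433.973°) = 0.9611.
δ = 23.45 × 0.9611 = 22.538° ≈ +22.54°.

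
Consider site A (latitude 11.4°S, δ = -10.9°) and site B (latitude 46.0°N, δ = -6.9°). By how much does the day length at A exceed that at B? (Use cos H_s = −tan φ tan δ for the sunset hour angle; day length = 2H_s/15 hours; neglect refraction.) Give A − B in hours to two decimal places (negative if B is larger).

+1.26 h

A: H_s = arccos(−tan -11.4° · tan -10.9°) = 92.23°, so 2H_s/15 = 12.2973 h.
B: H_s = arccos(−tan 46.0° · tan -6.9°) = 82.80°, so 2H_s/15 = 11.0400 h.
A − B = 12.2973 − 11.0400 = 1.2573 h.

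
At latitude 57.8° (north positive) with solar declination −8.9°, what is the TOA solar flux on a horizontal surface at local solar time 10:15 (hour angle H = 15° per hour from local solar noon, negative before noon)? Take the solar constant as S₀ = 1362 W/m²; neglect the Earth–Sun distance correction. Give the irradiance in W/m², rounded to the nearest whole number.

Hour angle H = 15° × (10.25 − 12) = -26.25°.
cos θ_z = sin φ sin δ + cos φ cos δ cos H = (0.8462)(-0.1547) + (0.5329)(0.9880)(0.8969) = 0.3413.
Top-of-atmosphere irradiance = S₀ cos θ_z = 1362 × 0.3413 = 464.85 W/m².

465 W/m²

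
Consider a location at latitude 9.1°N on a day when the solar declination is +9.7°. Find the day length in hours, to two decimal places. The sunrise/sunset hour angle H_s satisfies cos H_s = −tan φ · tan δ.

The sunset hour angle satisfies cos H_s = −tan φ tan δ = -0.0274, giving H_s = 91.57°.
Day length = 2 H_s / 15° h⁻¹ = 183.14° / 15 = 12.209 h.

12.21 hours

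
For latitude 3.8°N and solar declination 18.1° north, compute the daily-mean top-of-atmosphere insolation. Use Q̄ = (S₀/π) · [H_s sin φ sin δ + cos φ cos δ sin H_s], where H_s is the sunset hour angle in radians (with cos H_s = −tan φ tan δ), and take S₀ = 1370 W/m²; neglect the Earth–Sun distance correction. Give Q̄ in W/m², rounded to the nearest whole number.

cos H_s = −tan(3.8°) · tan(18.1°) = -0.0217, so H_s = arccos(-0.0217) = 91.24°. In radians, H_s = 1.5924.
H_s sin φ sin δ = 1.5924 × 0.0663 × 0.3107 = 0.0328.
cos φ cos δ sin H_s = 0.9978 × 0.9505 × 0.9998 = 0.9482.
Q̄ = (1370/π) × (0.0328 + 0.9482) = 436.08 × 0.9810 = 427.79 W/m².

428 W/m²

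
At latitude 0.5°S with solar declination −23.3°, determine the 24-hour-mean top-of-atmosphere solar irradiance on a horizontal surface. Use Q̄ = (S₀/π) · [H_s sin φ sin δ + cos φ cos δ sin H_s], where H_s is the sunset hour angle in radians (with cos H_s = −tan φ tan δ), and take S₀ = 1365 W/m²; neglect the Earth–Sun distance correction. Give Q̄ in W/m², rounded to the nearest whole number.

The sunset hour angle satisfies cos H_s = −tan φ tan δ = -0.0038, giving H_s = 90.22°. In radians, H_s = 1.5746.
H_s sin φ sin δ = 1.5746 × -0.0087 × -0.3955 = 0.0054.
cos φ cos δ sin H_s = 1.0000 × 0.9184 × 1.0000 = 0.9184.
Q̄ = (1365/π) × (0.0054 + 0.9184) = 434.49 × 0.9238 = 401.38 W/m².

401 W/m²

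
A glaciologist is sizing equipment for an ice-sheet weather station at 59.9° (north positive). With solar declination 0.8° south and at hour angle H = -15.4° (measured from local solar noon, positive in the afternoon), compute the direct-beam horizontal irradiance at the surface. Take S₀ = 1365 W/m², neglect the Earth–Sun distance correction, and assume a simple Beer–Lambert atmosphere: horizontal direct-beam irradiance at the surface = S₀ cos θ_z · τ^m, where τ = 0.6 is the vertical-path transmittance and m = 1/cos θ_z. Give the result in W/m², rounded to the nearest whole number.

With φ = 59.9°, δ = -0.8°, H = -15.40°: sin φ sin δ = -0.0121, cos φ cos δ cos H = 0.4835, so cos θ_z = 0.4714.
Air mass m = 1/cos θ_z = 1/0.4714 = 2.121; τ^m = 0.6^2.121 = 0.3384.
Surface direct beam = 1365 × 0.4714 × 0.3384 = 217.75 W/m².

218 W/m²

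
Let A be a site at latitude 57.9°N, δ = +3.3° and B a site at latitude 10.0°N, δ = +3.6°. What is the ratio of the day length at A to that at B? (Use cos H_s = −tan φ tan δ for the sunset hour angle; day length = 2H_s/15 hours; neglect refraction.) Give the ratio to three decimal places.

A: H_s = arccos(−tan 57.9° · tan 3.3°) = 95.27°, so 2H_s/15 = 12.7027 h.
B: H_s = arccos(−tan 10.0° · tan 3.6°) = 90.64°, so 2H_s/15 = 12.0853 h.
Ratio A/B = 12.7027 / 12.0853 = 1.0511.

1.051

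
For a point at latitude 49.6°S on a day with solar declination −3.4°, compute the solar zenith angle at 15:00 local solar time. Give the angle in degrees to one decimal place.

59.8°

Hour angle H = 15° × (15 − 12) = 45.00°.
cos θ_z = sin(-49.6°) sin(-3.4°) + cos(-49.6°) cos(-3.4°) cos(45.00°) = 0.0452 + 0.4575 = 0.5027.
θ_z = arccos(0.5027) = 59.82°.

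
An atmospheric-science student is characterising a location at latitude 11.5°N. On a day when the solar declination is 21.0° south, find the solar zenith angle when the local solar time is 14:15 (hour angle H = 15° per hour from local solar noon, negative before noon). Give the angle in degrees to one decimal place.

Hour angle H = 15° × (14.25 − 12) = 33.75°.
With φ = 11.5°, δ = -21.0°, H = 33.75°: sin φ sin δ = -0.0714, cos φ cos δ cos H = 0.7607, so cos θ_z = 0.6893.
θ_z = arccos(0.6893) = 46.43°.

46.4°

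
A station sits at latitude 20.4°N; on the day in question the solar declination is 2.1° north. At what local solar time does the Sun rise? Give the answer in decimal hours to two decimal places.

cos H_s = −tan(20.4°) · tan(2.1°) = -0.0136, so H_s = arccos(-0.0136) = 90.78°.
Sunrise is at 12 − H_s/15 = 12 − 6.052 = 5.948 h local solar time.

5.95 h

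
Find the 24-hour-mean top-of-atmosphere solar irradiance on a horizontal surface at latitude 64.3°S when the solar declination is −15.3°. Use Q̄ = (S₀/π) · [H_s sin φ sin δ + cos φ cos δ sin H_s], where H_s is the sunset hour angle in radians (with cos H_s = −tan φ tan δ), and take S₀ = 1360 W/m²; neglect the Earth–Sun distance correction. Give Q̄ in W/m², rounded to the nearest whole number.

The sunset hour angle satisfies cos H_s = −tan φ tan δ = -0.5684, giving H_s = 124.64°. In radians, H_s = 2.1754.
H_s sin φ sin δ = 2.1754 × -0.9011 × -0.2639 = 0.5173.
cos φ cos δ sin H_s = 0.4337 × 0.9646 × 0.8227 = 0.3442.
Q̄ = (1360/π) × (0.5173 + 0.3442) = 432.90 × 0.8615 = 372.94 W/m².

373 W/m²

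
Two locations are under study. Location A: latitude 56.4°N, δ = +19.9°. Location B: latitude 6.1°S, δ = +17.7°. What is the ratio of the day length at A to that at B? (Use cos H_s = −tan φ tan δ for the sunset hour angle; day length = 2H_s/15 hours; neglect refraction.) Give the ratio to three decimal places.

1.397

A: H_s = arccos(−tan 56.4° · tan 19.9°) = 123.01°, so 2H_s/15 = 16.4013 h.
B: H_s = arccos(−tan -6.1° · tan 17.7°) = 88.05°, so 2H_s/15 = 11.7400 h.
Ratio A/B = 16.4013 / 11.7400 = 1.3970.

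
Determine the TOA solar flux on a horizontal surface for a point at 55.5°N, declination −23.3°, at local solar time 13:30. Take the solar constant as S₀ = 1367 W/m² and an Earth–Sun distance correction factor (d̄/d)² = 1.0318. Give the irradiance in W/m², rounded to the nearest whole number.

218 W/m²

Hour angle H = 15° × (13.5 − 12) = 22.50°.
With φ = 55.5°, δ = -23.3°, H = 22.50°: sin φ sin δ = -0.3260, cos φ cos δ cos H = 0.4806, so cos θ_z = 0.1546.
Top-of-atmosphere irradiance = S₀ (d̄/d)² cos θ_z = 1367 × 1.0318 × 0.1546 = 218.06 W/m².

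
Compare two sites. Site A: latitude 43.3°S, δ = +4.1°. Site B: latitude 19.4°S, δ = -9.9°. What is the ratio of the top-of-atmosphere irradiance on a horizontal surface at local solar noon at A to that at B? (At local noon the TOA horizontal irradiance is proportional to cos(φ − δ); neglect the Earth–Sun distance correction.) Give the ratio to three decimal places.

0.686

A: cos θ_z = cos(-43.3° − (4.1°)) = 0.6769.
B: cos θ_z = cos(-19.4° − (-9.9°)) = 0.9863.
Ratio A/B = 0.6769 / 0.9863 = 0.6863.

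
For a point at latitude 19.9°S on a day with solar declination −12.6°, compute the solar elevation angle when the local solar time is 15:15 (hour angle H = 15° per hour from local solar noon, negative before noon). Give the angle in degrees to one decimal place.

Hour angle H = 15° × (15.25 − 12) = 48.75°.
cos θ_z = sin φ sin δ + cos φ cos δ cos H = (-0.3404)(-0.2181) + (0.9403)(0.9759)(0.6593) = 0.6792.
θ_z = arccos(0.6792) = 47.22°, so the elevation is 90° − 47.22° = 42.78°.

42.8°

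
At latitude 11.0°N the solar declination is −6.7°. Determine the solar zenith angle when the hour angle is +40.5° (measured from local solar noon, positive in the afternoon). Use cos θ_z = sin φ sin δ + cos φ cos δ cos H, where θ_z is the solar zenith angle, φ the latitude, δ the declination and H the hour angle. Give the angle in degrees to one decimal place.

44.0°

With φ = 11.0°, δ = -6.7°, H = 40.50°: sin φ sin δ = -0.0223, cos φ cos δ cos H = 0.7413, so cos θ_z = 0.7190.
θ_z = arccos(0.7190) = 44.03°.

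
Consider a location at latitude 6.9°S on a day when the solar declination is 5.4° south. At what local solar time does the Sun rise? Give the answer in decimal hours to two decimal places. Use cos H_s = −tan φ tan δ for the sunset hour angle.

−tan φ tan δ = −(-0.1210)(-0.0945) = -0.0114; H_s = arccos(-0.0114) = 90.65°.
Sunrise is at 12 − H_s/15 = 12 − 6.043 = 5.957 h local solar time.

5.96 h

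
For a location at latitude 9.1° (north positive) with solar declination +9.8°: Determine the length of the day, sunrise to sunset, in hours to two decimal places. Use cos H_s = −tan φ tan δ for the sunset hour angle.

The sunset hour angle satisfies cos H_s = −tan φ tan δ = -0.0277, giving H_s = 91.59°.
Day length = 2 H_s / 15° h⁻¹ = 183.18° / 15 = 12.212 h.

12.21 hours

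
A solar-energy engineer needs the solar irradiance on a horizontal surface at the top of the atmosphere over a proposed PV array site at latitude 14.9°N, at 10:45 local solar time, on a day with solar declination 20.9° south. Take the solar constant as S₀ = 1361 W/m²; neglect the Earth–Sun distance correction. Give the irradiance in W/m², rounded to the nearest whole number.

Hour angle H = 15° × (10.75 − 12) = -18.75°.
cos θ_z = sin φ sin δ + cos φ cos δ cos H = (0.2571)(-0.3567) + (0.9664)(0.9342)(0.9469) = 0.7632.
Top-of-atmosphere irradiance = S₀ cos θ_z = 1361 × 0.7632 = 1038.72 W/m².

1039 W/m²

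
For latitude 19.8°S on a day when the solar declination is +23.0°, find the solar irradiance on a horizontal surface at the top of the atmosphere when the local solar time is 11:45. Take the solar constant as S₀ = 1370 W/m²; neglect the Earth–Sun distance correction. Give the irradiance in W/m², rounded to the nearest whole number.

1003 W/m²

Hour angle H = 15° × (11.75 − 12) = -3.75°.
cos θ_z = sin(-19.8°) sin(23.0°) + cos(-19.8°) cos(23.0°) cos(-3.75°) = -0.1324 + 0.8642 = 0.7318.
Top-of-atmosphere irradiance = S₀ cos θ_z = 1370 × 0.7318 = 1002.57 W/m².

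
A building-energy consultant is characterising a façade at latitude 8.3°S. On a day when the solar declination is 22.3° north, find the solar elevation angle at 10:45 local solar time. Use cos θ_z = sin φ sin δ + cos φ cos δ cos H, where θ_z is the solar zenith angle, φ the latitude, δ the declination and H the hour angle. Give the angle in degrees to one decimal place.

Hour angle H = 15° × (10.75 − 12) = -18.75°.
cos θ_z = sin φ sin δ + cos φ cos δ cos H = (-0.1444)(0.3795) + (0.9895)(0.9252)(0.9469) = 0.8121.
θ_z = arccos(0.8121) = 35.70°, so the elevation is 90° − 35.70° = 54.30°.

54.3°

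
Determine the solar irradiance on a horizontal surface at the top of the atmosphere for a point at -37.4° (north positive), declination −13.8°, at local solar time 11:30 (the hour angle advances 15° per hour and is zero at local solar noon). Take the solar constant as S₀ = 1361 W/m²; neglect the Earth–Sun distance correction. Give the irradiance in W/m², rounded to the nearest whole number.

1238 W/m²

Hour angle H = 15° × (11.5 − 12) = -7.50°.
cos θ_z = sin(-37.4°) sin(-13.8°) + cos(-37.4°) cos(-13.8°) cos(-7.50°) = 0.1449 + 0.7649 = 0.9098.
Top-of-atmosphere irradiance = S₀ cos θ_z = 1361 × 0.9098 = 1238.24 W/m².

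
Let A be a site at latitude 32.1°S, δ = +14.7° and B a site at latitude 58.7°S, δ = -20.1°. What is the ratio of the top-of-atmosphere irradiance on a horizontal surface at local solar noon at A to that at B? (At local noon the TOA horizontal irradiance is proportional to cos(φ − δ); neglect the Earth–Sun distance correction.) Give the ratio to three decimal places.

A: cos θ_z = cos(-32.1° − (14.7°)) = 0.6845.
B: cos θ_z = cos(-58.7° − (-20.1°)) = 0.7815.
Ratio A/B = 0.6845 / 0.7815 = 0.8759.

0.876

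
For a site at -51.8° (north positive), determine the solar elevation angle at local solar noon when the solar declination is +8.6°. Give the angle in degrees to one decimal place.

At local solar noon the hour angle is zero, so the elevation is 90° − |φ − δ| = 90° − |-51.8° − (8.6°)| = 90° − 60.4° = 29.6°.

29.6°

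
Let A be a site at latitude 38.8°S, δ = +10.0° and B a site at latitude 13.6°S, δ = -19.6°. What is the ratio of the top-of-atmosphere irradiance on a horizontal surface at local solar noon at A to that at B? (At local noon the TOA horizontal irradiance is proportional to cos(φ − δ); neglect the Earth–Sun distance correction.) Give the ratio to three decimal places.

A: cos θ_z = cos(-38.8° − (10.0°)) = 0.6587.
B: cos θ_z = cos(-13.6° − (-19.6°)) = 0.9945.
Ratio A/B = 0.6587 / 0.9945 = 0.6623.

0.662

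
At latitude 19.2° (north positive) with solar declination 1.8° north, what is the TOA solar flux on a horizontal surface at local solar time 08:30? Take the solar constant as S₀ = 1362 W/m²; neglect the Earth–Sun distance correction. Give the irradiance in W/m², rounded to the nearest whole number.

797 W/m²

Hour angle H = 15° × (8.5 − 12) = -52.50°.
cos θ_z = sin φ sin δ + cos φ cos δ cos H = (0.3289)(0.0314) + (0.9444)(0.9995)(0.6088) = 0.5850.
Top-of-atmosphere irradiance = S₀ cos θ_z = 1362 × 0.5850 = 796.77 W/m².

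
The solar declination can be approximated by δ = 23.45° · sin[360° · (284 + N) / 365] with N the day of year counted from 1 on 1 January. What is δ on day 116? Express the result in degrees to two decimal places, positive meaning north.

360 × (284 + 116) / 365 = 394.521°; sin(394.521°) = 0.5667.
δ = 23.45 × 0.5667 = 13.289° ≈ +13.29°.

+13.29°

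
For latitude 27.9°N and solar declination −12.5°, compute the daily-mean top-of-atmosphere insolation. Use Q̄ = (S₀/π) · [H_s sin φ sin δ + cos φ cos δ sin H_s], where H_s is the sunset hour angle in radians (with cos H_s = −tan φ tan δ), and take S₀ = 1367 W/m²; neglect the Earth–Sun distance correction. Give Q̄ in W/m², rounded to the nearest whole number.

309 W/m²

The sunset hour angle satisfies cos H_s = −tan φ tan δ = 0.1174, giving H_s = 83.26°. In radians, H_s = 1.4532.
H_s sin φ sin δ = 1.4532 × 0.4679 × -0.2164 = -0.1471.
cos φ cos δ sin H_s = 0.8838 × 0.9763 × 0.9931 = 0.8569.
Q̄ = (1367/π) × (-0.1471 + 0.8569) = 435.13 × 0.7098 = 308.86 W/m².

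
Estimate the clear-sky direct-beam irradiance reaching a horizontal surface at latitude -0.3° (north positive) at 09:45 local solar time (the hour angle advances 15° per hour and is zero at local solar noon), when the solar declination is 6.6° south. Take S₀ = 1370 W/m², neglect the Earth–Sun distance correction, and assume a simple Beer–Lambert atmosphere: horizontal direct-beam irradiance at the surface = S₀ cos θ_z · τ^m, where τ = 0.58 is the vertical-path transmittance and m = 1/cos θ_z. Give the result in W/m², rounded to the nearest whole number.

586 W/m²

Hour angle H = 15° × (9.75 − 12) = -33.75°.
cos θ_z = sin φ sin δ + cos φ cos δ cos H = (-0.0052)(-0.1149) + (1.0000)(0.9934)(0.8315) = 0.8266.
Air mass m = 1/cos θ_z = 1/0.8266 = 1.210; τ^m = 0.58^1.210 = 0.5173.
Surface direct beam = 1370 × 0.8266 × 0.5173 = 585.81 W/m².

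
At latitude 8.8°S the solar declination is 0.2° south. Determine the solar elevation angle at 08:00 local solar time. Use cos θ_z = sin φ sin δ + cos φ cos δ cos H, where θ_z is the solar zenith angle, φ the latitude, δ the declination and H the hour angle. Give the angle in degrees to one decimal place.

Hour angle H = 15° × (8 − 12) = -60.00°.
cos θ_z = sin φ sin δ + cos φ cos δ cos H = (-0.1530)(-0.0035) + (0.9882)(1.0000)(0.5000) = 0.4946.
θ_z = arccos(0.4946) = 60.36°, so the elevation is 90° − 60.36° = 29.64°.

29.6°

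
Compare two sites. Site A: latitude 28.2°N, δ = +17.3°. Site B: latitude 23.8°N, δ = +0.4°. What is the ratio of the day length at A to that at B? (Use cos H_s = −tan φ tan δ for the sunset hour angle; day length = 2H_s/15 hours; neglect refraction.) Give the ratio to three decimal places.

1.105

A: H_s = arccos(−tan 28.2° · tan 17.3°) = 99.61°, so 2H_s/15 = 13.2813 h.
B: H_s = arccos(−tan 23.8° · tan 0.4°) = 90.18°, so 2H_s/15 = 12.0240 h.
Ratio A/B = 13.2813 / 12.0240 = 1.1046.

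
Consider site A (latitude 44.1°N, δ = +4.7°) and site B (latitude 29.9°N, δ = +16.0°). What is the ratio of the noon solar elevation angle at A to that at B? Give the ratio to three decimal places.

A: 90° − |44.1 − (4.7)| = 50.60°.
B: 90° − |29.9 − (16.0)| = 76.10°.
Ratio A/B = 50.6000 / 76.1000 = 0.6649.

0.665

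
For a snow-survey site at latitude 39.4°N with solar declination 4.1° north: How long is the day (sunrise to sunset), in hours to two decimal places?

The sunset hour angle satisfies cos H_s = −tan φ tan δ = -0.0589, giving H_s = 93.38°.
Day length = 2 H_s / 15° h⁻¹ = 186.76° / 15 = 12.451 h.

12.45 hours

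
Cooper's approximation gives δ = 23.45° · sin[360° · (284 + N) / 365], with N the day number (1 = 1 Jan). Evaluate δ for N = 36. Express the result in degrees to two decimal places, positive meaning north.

-16.40°

360 × (284 + 36) / 365 = 315.616°; sin(315.616°) = -0.6995.
δ = 23.45 × -0.6995 = -16.403° ≈ -16.40°.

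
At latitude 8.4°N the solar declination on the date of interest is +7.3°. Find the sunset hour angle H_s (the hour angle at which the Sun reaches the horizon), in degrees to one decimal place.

−tan φ tan δ = −(0.1477)(0.1281) = -0.0189; H_s = arccos(-0.0189) = 91.08°.

91.1°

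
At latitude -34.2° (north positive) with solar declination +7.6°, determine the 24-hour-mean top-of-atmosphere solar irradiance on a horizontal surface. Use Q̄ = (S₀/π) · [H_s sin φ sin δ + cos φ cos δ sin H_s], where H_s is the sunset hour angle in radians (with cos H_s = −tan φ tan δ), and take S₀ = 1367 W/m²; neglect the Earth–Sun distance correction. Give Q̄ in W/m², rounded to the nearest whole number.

The sunset hour angle satisfies cos H_s = −tan φ tan δ = 0.0907, giving H_s = 84.80°. In radians, H_s = 1.4800.
H_s sin φ sin δ = 1.4800 × -0.5621 × 0.1323 = -0.1101.
cos φ cos δ sin H_s = 0.8271 × 0.9912 × 0.9959 = 0.8165.
Q̄ = (1367/π) × (-0.1101 + 0.8165) = 435.13 × 0.7064 = 307.38 W/m².

307 W/m²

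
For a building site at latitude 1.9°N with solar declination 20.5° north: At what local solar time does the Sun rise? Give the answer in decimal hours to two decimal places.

The sunset hour angle satisfies cos H_s = −tan φ tan δ = -0.0124, giving H_s = 90.71°.
Sunrise is at 12 − H_s/15 = 12 − 6.047 = 5.953 h local solar time.

5.95 h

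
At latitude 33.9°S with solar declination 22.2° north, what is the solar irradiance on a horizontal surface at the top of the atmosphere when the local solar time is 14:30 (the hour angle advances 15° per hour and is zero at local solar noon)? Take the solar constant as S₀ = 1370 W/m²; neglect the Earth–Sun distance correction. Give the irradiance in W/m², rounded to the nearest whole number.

547 W/m²

Hour angle H = 15° × (14.5 − 12) = 37.50°.
With φ = -33.9°, δ = 22.2°, H = 37.50°: sin φ sin δ = -0.2107, cos φ cos δ cos H = 0.6097, so cos θ_z = 0.3990.
Top-of-atmosphere irradiance = S₀ cos θ_z = 1370 × 0.3990 = 546.63 W/m².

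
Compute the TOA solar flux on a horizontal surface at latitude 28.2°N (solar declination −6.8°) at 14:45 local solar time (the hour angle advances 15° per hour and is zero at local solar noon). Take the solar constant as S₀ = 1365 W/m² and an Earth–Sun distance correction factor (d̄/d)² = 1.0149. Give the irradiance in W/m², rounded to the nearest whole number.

Hour angle H = 15° × (14.75 − 12) = 41.25°.
cos θ_z = sin φ sin δ + cos φ cos δ cos H = (0.4726)(-0.1184) + (0.8813)(0.9930)(0.7518) = 0.6020.
Top-of-atmosphere irradiance = S₀ (d̄/d)² cos θ_z = 1365 × 1.0149 × 0.6020 = 833.97 W/m².

834 W/m²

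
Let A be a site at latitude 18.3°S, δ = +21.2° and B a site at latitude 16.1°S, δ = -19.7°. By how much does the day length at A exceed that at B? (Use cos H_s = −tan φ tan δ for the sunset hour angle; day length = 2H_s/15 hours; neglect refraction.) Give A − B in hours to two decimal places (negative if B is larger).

-1.77 h

A: H_s = arccos(−tan -18.3° · tan 21.2°) = 82.63°, so 2H_s/15 = 11.0173 h.
B: H_s = arccos(−tan -16.1° · tan -19.7°) = 95.93°, so 2H_s/15 = 12.7907 h.
A − B = 11.0173 − 12.7907 = -1.7734 h.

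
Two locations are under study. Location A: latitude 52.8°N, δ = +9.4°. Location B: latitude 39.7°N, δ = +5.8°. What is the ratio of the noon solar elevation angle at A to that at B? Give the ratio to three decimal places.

A: 90° − |52.8 − (9.4)| = 46.60°.
B: 90° − |39.7 − (5.8)| = 56.10°.
Ratio A/B = 46.6000 / 56.1000 = 0.8307.

0.831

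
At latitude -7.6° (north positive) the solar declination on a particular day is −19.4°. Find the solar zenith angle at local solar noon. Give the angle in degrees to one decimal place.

11.8°

At local solar noon the hour angle is zero, so the zenith angle is |φ − δ| = |-7.6° − (-19.4°)| = 11.8°.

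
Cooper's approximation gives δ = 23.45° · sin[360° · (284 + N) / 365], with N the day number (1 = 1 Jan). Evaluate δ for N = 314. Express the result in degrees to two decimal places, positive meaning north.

360 × (284 + 314) / 365 = 589.808°; sin(589.808°) = -0.7639.
δ = 23.45 × -0.7639 = -17.913° ≈ -17.91°.

-17.91°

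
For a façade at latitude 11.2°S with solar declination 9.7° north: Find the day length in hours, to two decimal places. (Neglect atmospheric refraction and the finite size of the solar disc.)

The sunset hour angle satisfies cos H_s = −tan φ tan δ = 0.0338, giving H_s = 88.06°.
Day length = 2 H_s / 15° h⁻¹ = 176.12° / 15 = 11.741 h.

11.74 hours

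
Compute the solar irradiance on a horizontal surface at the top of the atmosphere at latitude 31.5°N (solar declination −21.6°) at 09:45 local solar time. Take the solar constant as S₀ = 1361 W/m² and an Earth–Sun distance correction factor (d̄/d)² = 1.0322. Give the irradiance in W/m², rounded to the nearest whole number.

656 W/m²

Hour angle H = 15° × (9.75 − 12) = -33.75°.
With φ = 31.5°, δ = -21.6°, H = -33.75°: sin φ sin δ = -0.1923, cos φ cos δ cos H = 0.6592, so cos θ_z = 0.4669.
Top-of-atmosphere irradiance = S₀ (d̄/d)² cos θ_z = 1361 × 1.0322 × 0.4669 = 655.91 W/m².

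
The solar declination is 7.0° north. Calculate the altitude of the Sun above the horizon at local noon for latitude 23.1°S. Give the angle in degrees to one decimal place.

59.9°

At local solar noon the hour angle is zero, so the elevation is 90° − |φ − δ| = 90° − |-23.1° − (7.0°)| = 90° − 30.1° = 59.9°.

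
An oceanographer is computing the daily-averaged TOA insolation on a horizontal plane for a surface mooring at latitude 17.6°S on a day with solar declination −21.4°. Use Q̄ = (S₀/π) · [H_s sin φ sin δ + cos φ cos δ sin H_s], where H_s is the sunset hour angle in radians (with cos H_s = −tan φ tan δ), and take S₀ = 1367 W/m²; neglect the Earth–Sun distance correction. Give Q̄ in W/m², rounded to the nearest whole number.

465 W/m²

The sunset hour angle satisfies cos H_s = −tan φ tan δ = -0.1243, giving H_s = 97.14°. In radians, H_s = 1.6954.
H_s sin φ sin δ = 1.6954 × -0.3024 × -0.3649 = 0.1871.
cos φ cos δ sin H_s = 0.9532 × 0.9311 × 0.9922 = 0.8806.
Q̄ = (1367/π) × (0.1871 + 0.8806) = 435.13 × 1.0677 = 464.59 W/m².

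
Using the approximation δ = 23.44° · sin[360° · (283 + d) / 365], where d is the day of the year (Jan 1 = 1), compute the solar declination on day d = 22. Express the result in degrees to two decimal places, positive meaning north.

-20.13°

360 × (283 + 22) / 365 = 300.822°; sin(300.822°) = -0.8588.
δ = 23.44 × -0.8588 = -20.130° ≈ -20.13°.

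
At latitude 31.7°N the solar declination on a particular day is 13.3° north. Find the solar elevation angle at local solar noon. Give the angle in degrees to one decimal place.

At local solar noon the hour angle is zero, so the elevation is 90° − |φ − δ| = 90° − |31.7° − (13.3°)| = 90° − 18.4° = 71.6°.

71.6°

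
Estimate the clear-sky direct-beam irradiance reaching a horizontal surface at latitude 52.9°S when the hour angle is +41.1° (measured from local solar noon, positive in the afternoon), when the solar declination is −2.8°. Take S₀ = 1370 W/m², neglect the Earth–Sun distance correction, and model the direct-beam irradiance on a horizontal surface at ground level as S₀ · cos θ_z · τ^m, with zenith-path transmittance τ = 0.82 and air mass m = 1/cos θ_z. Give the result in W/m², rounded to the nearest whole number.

With φ = -52.9°, δ = -2.8°, H = 41.10°: sin φ sin δ = 0.0390, cos φ cos δ cos H = 0.4540, so cos θ_z = 0.4930.
Air mass m = 1/cos θ_z = 1/0.4930 = 2.028; τ^m = 0.82^2.028 = 0.6687.
Surface direct beam = 1370 × 0.4930 × 0.6687 = 451.65 W/m².

452 W/m²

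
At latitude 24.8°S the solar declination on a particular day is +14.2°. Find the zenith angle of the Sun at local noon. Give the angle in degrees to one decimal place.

At local solar noon the hour angle is zero, so the zenith angle is |φ − δ| = |-24.8° − (14.2°)| = 39.0°.

39.0°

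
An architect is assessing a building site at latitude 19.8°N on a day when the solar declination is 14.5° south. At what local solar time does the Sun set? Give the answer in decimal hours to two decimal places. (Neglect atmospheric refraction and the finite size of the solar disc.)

cos H_s = −tan(19.8°) · tan(-14.5°) = 0.0931, so H_s = arccos(0.0931) = 84.66°.
Sunset is at 12 + H_s/15 = 12 + 5.644 = 17.644 h local solar time.

17.64 h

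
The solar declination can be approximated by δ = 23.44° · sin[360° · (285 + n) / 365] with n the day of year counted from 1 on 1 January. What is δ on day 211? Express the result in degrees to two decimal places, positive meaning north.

+18.16°

360 × (285 + 211) / 365 = 489.205°; sin(489.205°) = 0.7749.
δ = 23.44 × 0.7749 = 18.164° ≈ +18.16°.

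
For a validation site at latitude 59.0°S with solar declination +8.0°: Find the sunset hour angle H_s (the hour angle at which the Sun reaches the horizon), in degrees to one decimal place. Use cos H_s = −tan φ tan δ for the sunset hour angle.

76.5°

−tan φ tan δ = −(-1.6643)(0.1405) = 0.2338; H_s = arccos(0.2338) = 76.48°.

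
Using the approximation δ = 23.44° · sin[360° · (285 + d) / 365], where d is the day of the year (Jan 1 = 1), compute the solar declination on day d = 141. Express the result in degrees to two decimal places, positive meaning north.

+20.33°

360 × (285 + 141) / 365 = 420.164°; sin(420.164°) = 0.8675.
δ = 23.44 × 0.8675 = 20.334° ≈ +20.33°.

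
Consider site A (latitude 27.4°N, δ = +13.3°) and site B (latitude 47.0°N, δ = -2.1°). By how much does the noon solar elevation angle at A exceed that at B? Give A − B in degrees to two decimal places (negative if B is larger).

+35.00°

A: 90° − |27.4 − (13.3)| = 75.90°.
B: 90° − |47.0 − (-2.1)| = 40.90°.
A − B = 75.90 − 40.90 = 35.00°.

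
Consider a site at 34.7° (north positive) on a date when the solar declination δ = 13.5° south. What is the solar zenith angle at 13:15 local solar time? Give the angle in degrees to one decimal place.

51.4°

Hour angle H = 15° × (13.25 − 12) = 18.75°.
cos θ_z = sin φ sin δ + cos φ cos δ cos H = (0.5693)(-0.2334) + (0.8221)(0.9724)(0.9469) = 0.6241.
θ_z = arccos(0.6241) = 51.38°.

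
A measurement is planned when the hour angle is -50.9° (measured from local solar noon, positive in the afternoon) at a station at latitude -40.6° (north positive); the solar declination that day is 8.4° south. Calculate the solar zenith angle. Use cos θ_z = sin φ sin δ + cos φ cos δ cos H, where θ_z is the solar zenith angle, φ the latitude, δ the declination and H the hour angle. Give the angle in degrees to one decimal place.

55.3°

cos θ_z = sin(-40.6°) sin(-8.4°) + cos(-40.6°) cos(-8.4°) cos(-50.90°) = 0.0951 + 0.4737 = 0.5688.
θ_z = arccos(0.5688) = 55.33°.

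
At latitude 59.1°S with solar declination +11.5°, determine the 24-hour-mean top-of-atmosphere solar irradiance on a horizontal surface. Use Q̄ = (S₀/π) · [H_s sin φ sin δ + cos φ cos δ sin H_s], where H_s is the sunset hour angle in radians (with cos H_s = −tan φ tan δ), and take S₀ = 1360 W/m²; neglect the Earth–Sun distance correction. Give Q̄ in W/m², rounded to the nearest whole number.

−tan φ tan δ = −(-1.6709)(0.2035) = 0.3400; H_s = arccos(0.3400) = 70.12°. In radians, H_s = 1.2238.
H_s sin φ sin δ = 1.2238 × -0.8581 × 0.1994 = -0.2094.
cos φ cos δ sin H_s = 0.5135 × 0.9799 × 0.9404 = 0.4732.
Q̄ = (1360/π) × (-0.2094 + 0.4732) = 432.90 × 0.2638 = 114.20 W/m².

114 W/m²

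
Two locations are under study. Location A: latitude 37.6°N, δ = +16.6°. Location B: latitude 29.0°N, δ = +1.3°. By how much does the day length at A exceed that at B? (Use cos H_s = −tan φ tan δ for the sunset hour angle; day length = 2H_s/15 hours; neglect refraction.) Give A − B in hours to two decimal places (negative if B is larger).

+1.67 h

A: H_s = arccos(−tan 37.6° · tan 16.6°) = 103.27°, so 2H_s/15 = 13.7693 h.
B: H_s = arccos(−tan 29.0° · tan 1.3°) = 90.72°, so 2H_s/15 = 12.0960 h.
A − B = 13.7693 − 12.0960 = 1.6733 h.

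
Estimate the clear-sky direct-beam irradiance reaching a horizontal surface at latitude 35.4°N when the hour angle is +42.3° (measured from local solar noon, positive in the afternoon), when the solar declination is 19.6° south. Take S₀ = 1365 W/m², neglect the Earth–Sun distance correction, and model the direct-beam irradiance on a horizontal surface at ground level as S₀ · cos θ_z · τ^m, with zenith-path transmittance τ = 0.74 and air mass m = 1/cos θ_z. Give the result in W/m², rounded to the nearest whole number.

cos θ_z = sin(35.4°) sin(-19.6°) + cos(35.4°) cos(-19.6°) cos(42.30°) = -0.1943 + 0.5680 = 0.3737.
Air mass m = 1/cos θ_z = 1/0.3737 = 2.676; τ^m = 0.74^2.676 = 0.4467.
Surface direct beam = 1365 × 0.3737 × 0.4467 = 227.86 W/m².

228 W/m²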